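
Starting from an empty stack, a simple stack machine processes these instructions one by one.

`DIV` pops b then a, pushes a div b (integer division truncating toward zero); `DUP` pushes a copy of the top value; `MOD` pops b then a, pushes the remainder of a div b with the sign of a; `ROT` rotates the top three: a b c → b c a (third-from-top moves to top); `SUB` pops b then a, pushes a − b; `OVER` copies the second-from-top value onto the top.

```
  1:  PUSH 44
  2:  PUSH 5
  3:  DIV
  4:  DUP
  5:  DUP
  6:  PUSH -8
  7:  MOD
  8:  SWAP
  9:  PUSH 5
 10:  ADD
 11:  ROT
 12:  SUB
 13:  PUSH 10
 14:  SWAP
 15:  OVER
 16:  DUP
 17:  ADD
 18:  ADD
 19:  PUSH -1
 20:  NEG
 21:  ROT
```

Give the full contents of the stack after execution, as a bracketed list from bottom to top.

PUSH 44 : [44]
PUSH 5  : [44, 5]
DIV     : [8]
DUP     : [8, 8]
DUP     : [8, 8, 8]
PUSH -8 : [8, 8, 8, -8]
MOD     : [8, 8, 0]
SWAP    : [8, 0, 8]
PUSH 5  : [8, 0, 8, 5]
ADD     : [8, 0, 13]
ROT     : [0, 13, 8]
SUB     : [0, 5]
PUSH 10 : [0, 5, 10]
SWAP    : [0, 10, 5]
OVER    : [0, 10, 5, 10]
DUP     : [0, 10, 5, 10, 10]
ADD     : [0, 10, 5, 20]
ADD     : [0, 10, 25]
PUSH -1 : [0, 10, 25, -1]
NEG     : [0, 10, 25, 1]
ROT     : [0, 25, 1, 10]

[0, 25, 1, 10]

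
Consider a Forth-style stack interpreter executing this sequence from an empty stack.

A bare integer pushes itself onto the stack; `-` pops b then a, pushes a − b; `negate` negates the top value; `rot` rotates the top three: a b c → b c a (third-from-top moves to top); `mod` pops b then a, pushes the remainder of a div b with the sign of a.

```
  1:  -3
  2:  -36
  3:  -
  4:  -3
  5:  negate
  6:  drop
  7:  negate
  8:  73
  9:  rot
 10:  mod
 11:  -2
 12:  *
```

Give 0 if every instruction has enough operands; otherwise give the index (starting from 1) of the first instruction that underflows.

-3     → [-3]
-36    → [-3, -36]
-      → [33]
-3     → [33, -3]
negate → [33, 3]
drop   → [33]
negate → [-33]
73     → [-33, 73]
rot  — needs 3 operands, stack has 2 → underflow

9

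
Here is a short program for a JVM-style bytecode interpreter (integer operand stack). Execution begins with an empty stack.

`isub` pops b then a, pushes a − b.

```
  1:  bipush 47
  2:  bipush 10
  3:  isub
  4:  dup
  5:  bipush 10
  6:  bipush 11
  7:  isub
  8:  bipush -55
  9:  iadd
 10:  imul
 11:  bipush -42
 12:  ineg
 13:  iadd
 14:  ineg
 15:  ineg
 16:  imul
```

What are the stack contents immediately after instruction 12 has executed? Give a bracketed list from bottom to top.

bipush 47   [47]
bipush 10   [47, 10]
isub        [37]
dup         [37, 37]
bipush 10   [37, 37, 10]
bipush 11   [37, 37, 10, 11]
isub        [37, 37, -1]
bipush -55  [37, 37, -1, -55]
iadd        [37, 37, -56]
imul        [37, -2072]
bipush -42  [37, -2072, -42]
ineg        [37, -2072, 42]

[37, -2072, 42]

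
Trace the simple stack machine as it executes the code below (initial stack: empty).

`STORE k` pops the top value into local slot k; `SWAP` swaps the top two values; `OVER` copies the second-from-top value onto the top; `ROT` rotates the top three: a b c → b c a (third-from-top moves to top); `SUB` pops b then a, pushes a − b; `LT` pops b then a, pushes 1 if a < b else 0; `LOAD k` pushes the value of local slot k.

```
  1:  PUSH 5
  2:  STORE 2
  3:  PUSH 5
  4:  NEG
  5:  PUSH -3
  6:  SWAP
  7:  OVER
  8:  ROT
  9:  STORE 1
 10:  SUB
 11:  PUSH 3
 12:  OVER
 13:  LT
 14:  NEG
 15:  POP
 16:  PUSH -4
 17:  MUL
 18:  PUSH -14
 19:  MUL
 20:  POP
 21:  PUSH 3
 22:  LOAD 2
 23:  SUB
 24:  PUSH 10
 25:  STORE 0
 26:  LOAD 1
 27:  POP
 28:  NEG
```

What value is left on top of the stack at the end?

2

PUSH 5   -> [5]
STORE 2  -> []
PUSH 5   -> [5]
NEG      -> [-5]
PUSH -3  -> [-5, -3]
SWAP     -> [-3, -5]
OVER     -> [-3, -5, -3]
ROT      -> [-5, -3, -3]
STORE 1  -> [-5, -3]
SUB      -> [-2]
PUSH 3   -> [-2, 3]
OVER     -> [-2, 3, -2]
LT       -> [-2, 0]
NEG      -> [-2, 0]
POP      -> [-2]
PUSH -4  -> [-2, -4]
MUL      -> [8]
PUSH -14 -> [8, -14]
MUL      -> [-112]
POP      -> []
PUSH 3   -> [3]
LOAD 2   -> [3, 5]
SUB      -> [-2]
PUSH 10  -> [-2, 10]
STORE 0  -> [-2]
LOAD 1   -> [-2, -3]
POP      -> [-2]
NEG      -> [2]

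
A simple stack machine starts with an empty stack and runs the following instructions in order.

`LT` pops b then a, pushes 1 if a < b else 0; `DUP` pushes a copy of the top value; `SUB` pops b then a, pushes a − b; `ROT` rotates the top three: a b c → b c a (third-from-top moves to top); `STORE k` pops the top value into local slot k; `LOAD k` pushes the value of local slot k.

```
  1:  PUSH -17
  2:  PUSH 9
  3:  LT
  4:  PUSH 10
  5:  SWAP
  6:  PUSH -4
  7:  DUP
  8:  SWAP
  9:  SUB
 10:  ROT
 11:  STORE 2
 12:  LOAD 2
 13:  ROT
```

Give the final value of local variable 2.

PUSH -17  -17
PUSH 9    -17 9
LT        1
PUSH 10   1 10
SWAP      10 1
PUSH -4   10 1 -4
DUP       10 1 -4 -4
SWAP      10 1 -4 -4
SUB       10 1 0
ROT       1 0 10
STORE 2   1 0
LOAD 2    1 0 10
ROT       0 10 1

10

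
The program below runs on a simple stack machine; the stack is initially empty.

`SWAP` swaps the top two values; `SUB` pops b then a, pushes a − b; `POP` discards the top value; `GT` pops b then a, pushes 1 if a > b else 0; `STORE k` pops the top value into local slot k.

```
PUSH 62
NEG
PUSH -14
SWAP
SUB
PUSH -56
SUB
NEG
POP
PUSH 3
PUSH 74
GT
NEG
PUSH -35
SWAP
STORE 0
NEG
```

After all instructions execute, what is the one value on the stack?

PUSH 62   62
NEG       -62
PUSH -14  -62 -14
SWAP      -14 -62
SUB       48
PUSH -56  48 -56
SUB       104
NEG       -104
POP       (empty)
PUSH 3    3
PUSH 74   3 74
GT        0
NEG       0
PUSH -35  0 -35
SWAP      -35 0
STORE 0   -35
NEG       35

35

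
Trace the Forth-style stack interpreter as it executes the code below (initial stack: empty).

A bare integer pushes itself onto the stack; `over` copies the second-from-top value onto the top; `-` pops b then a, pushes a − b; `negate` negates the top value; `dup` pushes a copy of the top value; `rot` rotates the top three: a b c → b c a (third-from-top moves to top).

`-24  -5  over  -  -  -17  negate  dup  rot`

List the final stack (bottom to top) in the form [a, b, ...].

[17, 17, -43]

-24    → [-24]
-5     → [-24, -5]
over   → [-24, -5, -24]
-      → [-24, 19]
-      → [-43]
-17    → [-43, -17]
negate → [-43, 17]
dup    → [-43, 17, 17]
rot    → [17, 17, -43]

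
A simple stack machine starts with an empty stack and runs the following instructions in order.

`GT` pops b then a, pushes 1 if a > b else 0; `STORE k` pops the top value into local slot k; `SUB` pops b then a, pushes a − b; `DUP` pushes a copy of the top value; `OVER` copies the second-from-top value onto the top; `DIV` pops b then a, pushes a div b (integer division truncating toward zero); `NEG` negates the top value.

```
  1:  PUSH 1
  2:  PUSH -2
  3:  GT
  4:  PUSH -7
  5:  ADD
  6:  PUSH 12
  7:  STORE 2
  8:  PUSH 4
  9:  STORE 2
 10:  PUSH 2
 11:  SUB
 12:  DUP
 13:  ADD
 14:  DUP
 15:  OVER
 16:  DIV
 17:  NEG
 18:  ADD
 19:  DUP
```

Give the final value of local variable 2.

PUSH 1   1
PUSH -2  1 -2
GT       1
PUSH -7  1 -7
ADD      -6
PUSH 12  -6 12
STORE 2  -6
PUSH 4   -6 4
STORE 2  -6
PUSH 2   -6 2
SUB      -8
DUP      -8 -8
ADD      -16
DUP      -16 -16
OVER     -16 -16 -16
DIV      -16 1
NEG      -16 -1
ADD      -17
DUP      -17 -17

4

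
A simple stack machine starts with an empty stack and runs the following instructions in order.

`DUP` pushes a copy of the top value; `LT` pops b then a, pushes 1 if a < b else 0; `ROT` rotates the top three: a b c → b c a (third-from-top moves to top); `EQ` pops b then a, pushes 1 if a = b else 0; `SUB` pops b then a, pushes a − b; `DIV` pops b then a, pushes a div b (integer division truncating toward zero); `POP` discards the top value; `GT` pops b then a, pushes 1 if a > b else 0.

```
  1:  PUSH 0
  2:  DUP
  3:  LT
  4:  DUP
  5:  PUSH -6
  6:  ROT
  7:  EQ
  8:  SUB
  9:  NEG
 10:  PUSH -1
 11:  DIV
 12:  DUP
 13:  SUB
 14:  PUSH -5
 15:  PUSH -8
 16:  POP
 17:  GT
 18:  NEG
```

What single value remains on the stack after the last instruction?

PUSH 0   [0]
DUP      [0, 0]
LT       [0]
DUP      [0, 0]
PUSH -6  [0, 0, -6]
ROT      [0, -6, 0]
EQ       [0, 0]
SUB      [0]
NEG      [0]
PUSH -1  [0, -1]
DIV      [0]
DUP      [0, 0]
SUB      [0]
PUSH -5  [0, -5]
PUSH -8  [0, -5, -8]
POP      [0, -5]
GT       [1]
NEG      [-1]

-1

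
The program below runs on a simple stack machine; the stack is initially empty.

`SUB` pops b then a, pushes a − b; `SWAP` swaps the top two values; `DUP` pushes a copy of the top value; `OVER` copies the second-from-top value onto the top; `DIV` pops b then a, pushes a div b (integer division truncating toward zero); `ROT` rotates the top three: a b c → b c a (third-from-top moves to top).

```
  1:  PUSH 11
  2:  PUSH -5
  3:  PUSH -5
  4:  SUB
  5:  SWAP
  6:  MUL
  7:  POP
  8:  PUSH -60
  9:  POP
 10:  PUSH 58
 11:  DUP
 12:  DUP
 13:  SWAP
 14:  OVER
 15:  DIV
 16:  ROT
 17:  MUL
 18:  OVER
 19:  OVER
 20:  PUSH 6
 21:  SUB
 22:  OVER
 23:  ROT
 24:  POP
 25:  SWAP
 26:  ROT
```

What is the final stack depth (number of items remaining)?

4

PUSH 11  → 11
PUSH -5  → 11 -5
PUSH -5  → 11 -5 -5
SUB      → 11 0
SWAP     → 0 11
MUL      → 0
POP      → (empty)
PUSH -60 → -60
POP      → (empty)
PUSH 58  → 58
DUP      → 58 58
DUP      → 58 58 58
SWAP     → 58 58 58
OVER     → 58 58 58 58
DIV      → 58 58 1
ROT      → 58 1 58
MUL      → 58 58
OVER     → 58 58 58
OVER     → 58 58 58 58
PUSH 6   → 58 58 58 58 6
SUB      → 58 58 58 52
OVER     → 58 58 58 52 58
ROT      → 58 58 52 58 58
POP      → 58 58 52 58
SWAP     → 58 58 58 52
ROT      → 58 58 52 58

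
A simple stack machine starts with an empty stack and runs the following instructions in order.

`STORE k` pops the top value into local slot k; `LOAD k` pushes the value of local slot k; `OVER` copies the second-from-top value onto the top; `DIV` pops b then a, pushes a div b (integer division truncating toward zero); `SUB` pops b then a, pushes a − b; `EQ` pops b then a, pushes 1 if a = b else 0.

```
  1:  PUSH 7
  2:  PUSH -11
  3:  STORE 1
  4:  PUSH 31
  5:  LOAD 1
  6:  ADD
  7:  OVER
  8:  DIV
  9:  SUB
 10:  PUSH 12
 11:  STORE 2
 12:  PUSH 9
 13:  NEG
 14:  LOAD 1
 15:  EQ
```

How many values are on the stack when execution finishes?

2

PUSH 7   : [7]
PUSH -11 : [7, -11]
STORE 1  : [7]
PUSH 31  : [7, 31]
LOAD 1   : [7, 31, -11]
ADD      : [7, 20]
OVER     : [7, 20, 7]
DIV      : [7, 2]
SUB      : [5]
PUSH 12  : [5, 12]
STORE 2  : [5]
PUSH 9   : [5, 9]
NEG      : [5, -9]
LOAD 1   : [5, -9, -11]
EQ       : [5, 0]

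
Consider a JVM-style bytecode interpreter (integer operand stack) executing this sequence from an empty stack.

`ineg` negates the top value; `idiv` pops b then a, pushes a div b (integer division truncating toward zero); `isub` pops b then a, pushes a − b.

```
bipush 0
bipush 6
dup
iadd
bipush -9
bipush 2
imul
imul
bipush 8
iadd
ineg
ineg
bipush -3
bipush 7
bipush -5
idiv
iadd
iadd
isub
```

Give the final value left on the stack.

212

bipush 0  → 0
bipush 6  → 0 6
dup       → 0 6 6
iadd      → 0 12
bipush -9 → 0 12 -9
bipush 2  → 0 12 -9 2
imul      → 0 12 -18
imul      → 0 -216
bipush 8  → 0 -216 8
iadd      → 0 -208
ineg      → 0 208
ineg      → 0 -208
bipush -3 → 0 -208 -3
bipush 7  → 0 -208 -3 7
bipush -5 → 0 -208 -3 7 -5
idiv      → 0 -208 -3 -1
iadd      → 0 -208 -4
iadd      → 0 -212
isub      → 212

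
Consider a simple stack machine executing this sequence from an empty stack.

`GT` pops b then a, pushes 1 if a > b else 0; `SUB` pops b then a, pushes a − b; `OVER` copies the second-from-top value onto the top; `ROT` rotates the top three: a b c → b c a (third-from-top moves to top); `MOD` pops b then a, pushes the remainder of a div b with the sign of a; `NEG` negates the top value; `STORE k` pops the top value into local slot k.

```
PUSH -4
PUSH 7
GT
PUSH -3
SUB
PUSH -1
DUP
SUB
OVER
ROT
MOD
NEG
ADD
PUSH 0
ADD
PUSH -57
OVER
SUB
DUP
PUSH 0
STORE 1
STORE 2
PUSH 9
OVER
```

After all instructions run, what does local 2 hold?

-57

PUSH -4  : [-4]
PUSH 7   : [-4, 7]
GT       : [0]
PUSH -3  : [0, -3]
SUB      : [3]
PUSH -1  : [3, -1]
DUP      : [3, -1, -1]
SUB      : [3, 0]
OVER     : [3, 0, 3]
ROT      : [0, 3, 3]
MOD      : [0, 0]
NEG      : [0, 0]
ADD      : [0]
PUSH 0   : [0, 0]
ADD      : [0]
PUSH -57 : [0, -57]
OVER     : [0, -57, 0]
SUB      : [0, -57]
DUP      : [0, -57, -57]
PUSH 0   : [0, -57, -57, 0]
STORE 1  : [0, -57, -57]
STORE 2  : [0, -57]
PUSH 9   : [0, -57, 9]
OVER     : [0, -57, 9, -57]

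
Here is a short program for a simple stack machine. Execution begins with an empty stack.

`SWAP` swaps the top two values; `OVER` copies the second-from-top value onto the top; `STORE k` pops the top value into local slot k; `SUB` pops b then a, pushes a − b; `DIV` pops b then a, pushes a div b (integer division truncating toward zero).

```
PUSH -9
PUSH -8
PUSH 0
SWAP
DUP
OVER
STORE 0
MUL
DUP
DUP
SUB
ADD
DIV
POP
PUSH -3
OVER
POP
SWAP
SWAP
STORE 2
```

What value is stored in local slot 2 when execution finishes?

-3

PUSH -9 → [-9]
PUSH -8 → [-9, -8]
PUSH 0  → [-9, -8, 0]
SWAP    → [-9, 0, -8]
DUP     → [-9, 0, -8, -8]
OVER    → [-9, 0, -8, -8, -8]
STORE 0 → [-9, 0, -8, -8]
MUL     → [-9, 0, 64]
DUP     → [-9, 0, 64, 64]
DUP     → [-9, 0, 64, 64, 64]
SUB     → [-9, 0, 64, 0]
ADD     → [-9, 0, 64]
DIV     → [-9, 0]
POP     → [-9]
PUSH -3 → [-9, -3]
OVER    → [-9, -3, -9]
POP     → [-9, -3]
SWAP    → [-3, -9]
SWAP    → [-9, -3]
STORE 2 → [-9]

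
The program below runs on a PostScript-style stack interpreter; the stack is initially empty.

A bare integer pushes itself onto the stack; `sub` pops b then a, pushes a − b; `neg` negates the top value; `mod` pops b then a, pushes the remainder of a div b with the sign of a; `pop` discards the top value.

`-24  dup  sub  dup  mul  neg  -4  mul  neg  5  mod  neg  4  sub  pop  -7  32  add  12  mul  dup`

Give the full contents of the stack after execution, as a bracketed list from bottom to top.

-24 : -24
dup : -24 -24
sub : 0
dup : 0 0
mul : 0
neg : 0
-4  : 0 -4
mul : 0
neg : 0
5   : 0 5
mod : 0
neg : 0
4   : 0 4
sub : -4
pop : (empty)
-7  : -7
32  : -7 32
add : 25
12  : 25 12
mul : 300
dup : 300 300

[300, 300]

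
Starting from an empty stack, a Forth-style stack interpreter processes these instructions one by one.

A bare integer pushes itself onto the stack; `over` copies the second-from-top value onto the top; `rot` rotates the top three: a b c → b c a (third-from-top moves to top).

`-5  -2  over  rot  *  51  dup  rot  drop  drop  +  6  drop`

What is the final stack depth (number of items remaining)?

-5    -5
-2    -5 -2
over  -5 -2 -5
rot   -2 -5 -5
*     -2 25
51    -2 25 51
dup   -2 25 51 51
rot   -2 51 51 25
drop  -2 51 51
drop  -2 51
+     49
6     49 6
drop  49

1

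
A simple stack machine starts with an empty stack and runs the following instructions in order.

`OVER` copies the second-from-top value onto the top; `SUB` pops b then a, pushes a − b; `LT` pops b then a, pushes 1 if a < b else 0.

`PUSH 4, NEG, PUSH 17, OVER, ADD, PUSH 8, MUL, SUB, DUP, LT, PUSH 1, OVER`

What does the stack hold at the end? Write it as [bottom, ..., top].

PUSH 4  : 4
NEG     : -4
PUSH 17 : -4 17
OVER    : -4 17 -4
ADD     : -4 13
PUSH 8  : -4 13 8
MUL     : -4 104
SUB     : -108
DUP     : -108 -108
LT      : 0
PUSH 1  : 0 1
OVER    : 0 1 0

[0, 1, 0]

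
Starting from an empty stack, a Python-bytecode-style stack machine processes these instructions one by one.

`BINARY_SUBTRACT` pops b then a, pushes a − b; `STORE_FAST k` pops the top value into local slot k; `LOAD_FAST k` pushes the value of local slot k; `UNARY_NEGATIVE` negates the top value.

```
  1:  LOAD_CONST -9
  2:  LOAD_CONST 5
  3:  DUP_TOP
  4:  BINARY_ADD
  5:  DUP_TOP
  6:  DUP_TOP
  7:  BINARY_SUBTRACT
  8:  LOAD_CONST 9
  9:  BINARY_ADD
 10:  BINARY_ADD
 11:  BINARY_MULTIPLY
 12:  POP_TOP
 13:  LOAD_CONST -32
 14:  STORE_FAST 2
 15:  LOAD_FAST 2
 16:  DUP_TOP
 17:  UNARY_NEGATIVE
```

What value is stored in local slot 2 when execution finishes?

-32

LOAD_CONST -9   : -9
LOAD_CONST 5    : -9 5
DUP_TOP         : -9 5 5
BINARY_ADD      : -9 10
DUP_TOP         : -9 10 10
DUP_TOP         : -9 10 10 10
BINARY_SUBTRACT : -9 10 0
LOAD_CONST 9    : -9 10 0 9
BINARY_ADD      : -9 10 9
BINARY_ADD      : -9 19
BINARY_MULTIPLY : -171
POP_TOP         : (empty)
LOAD_CONST -32  : -32
STORE_FAST 2    : (empty)
LOAD_FAST 2     : -32
DUP_TOP         : -32 -32
UNARY_NEGATIVE  : -32 32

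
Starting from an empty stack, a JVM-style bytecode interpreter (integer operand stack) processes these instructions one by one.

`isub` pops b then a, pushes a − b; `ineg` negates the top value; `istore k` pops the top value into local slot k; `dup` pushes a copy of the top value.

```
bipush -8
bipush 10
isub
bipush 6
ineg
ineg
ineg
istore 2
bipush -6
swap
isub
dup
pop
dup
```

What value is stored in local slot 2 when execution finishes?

-6

bipush -8 : -8
bipush 10 : -8 10
isub      : -18
bipush 6  : -18 6
ineg      : -18 -6
ineg      : -18 6
ineg      : -18 -6
istore 2  : -18
bipush -6 : -18 -6
swap      : -6 -18
isub      : 12
dup       : 12 12
pop       : 12
dup       : 12 12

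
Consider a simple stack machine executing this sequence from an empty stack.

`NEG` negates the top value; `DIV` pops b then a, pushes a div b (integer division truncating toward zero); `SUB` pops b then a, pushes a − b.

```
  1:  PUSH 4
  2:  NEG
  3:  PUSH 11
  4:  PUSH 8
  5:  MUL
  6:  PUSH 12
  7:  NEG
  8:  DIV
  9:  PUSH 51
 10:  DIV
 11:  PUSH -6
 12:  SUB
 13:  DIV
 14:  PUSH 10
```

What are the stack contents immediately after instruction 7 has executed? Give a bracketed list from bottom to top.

PUSH 4  -> [4]
NEG     -> [-4]
PUSH 11 -> [-4, 11]
PUSH 8  -> [-4, 11, 8]
MUL     -> [-4, 88]
PUSH 12 -> [-4, 88, 12]
NEG     -> [-4, 88, -12]

[-4, 88, -12]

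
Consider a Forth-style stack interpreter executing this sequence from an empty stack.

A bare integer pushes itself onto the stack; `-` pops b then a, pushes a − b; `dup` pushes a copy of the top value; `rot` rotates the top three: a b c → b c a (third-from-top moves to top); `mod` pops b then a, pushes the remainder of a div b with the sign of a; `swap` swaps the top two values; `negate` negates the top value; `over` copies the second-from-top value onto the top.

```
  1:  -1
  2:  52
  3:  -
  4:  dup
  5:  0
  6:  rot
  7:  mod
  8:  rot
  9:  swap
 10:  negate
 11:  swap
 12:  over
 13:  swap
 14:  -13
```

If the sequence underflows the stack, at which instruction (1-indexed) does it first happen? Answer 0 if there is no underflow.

8

-1  : -1
52  : -1 52
-   : -53
dup : -53 -53
0   : -53 -53 0
rot : -53 0 -53
mod : -53 0
rot  — needs 3 operands, stack has 2 → underflow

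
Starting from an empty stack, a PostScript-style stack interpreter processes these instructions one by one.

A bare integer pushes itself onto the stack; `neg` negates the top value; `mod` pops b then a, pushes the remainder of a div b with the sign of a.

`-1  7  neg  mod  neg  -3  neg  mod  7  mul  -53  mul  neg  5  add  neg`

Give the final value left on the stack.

-1  -> -1
7   -> -1 7
neg -> -1 -7
mod -> -1
neg -> 1
-3  -> 1 -3
neg -> 1 3
mod -> 1
7   -> 1 7
mul -> 7
-53 -> 7 -53
mul -> -371
neg -> 371
5   -> 371 5
add -> 376
neg -> -376

-376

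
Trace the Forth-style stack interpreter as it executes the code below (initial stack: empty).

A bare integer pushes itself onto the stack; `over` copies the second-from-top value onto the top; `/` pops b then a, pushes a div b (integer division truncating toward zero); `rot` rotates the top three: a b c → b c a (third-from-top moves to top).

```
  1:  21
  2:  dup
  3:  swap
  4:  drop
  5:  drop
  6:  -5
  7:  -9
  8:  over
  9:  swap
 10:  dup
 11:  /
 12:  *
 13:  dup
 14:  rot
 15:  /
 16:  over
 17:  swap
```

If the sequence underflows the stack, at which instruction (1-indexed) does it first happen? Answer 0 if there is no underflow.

21    21
dup   21 21
swap  21 21
drop  21
drop  (empty)
-5    -5
-9    -5 -9
over  -5 -9 -5
swap  -5 -5 -9
dup   -5 -5 -9 -9
/     -5 -5 1
*     -5 -5
dup   -5 -5 -5
rot   -5 -5 -5
/     -5 1
over  -5 1 -5
swap  -5 -5 1

0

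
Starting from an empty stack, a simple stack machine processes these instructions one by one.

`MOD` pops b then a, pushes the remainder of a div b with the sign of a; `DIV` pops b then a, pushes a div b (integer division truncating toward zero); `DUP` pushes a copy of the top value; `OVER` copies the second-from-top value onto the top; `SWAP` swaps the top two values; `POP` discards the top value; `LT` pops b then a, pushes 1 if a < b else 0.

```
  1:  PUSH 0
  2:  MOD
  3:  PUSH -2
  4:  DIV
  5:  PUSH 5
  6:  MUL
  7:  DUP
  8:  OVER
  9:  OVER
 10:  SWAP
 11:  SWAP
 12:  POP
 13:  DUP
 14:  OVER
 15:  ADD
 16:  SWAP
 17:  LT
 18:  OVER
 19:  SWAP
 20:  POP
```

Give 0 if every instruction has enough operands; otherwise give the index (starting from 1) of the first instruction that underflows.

2

PUSH 0 → 0
MOD  — needs 2 operands, stack has 1 → underflow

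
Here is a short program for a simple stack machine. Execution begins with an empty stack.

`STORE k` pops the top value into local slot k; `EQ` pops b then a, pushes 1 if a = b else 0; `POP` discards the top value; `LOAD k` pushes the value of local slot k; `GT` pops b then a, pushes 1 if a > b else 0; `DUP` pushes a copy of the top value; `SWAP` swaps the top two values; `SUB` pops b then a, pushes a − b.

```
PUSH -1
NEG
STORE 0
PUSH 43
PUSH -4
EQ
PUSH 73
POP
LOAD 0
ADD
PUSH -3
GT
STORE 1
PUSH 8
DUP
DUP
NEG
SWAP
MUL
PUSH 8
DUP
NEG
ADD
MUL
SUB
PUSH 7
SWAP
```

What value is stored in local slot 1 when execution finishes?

PUSH -1 -> -1
NEG     -> 1
STORE 0 -> (empty)
PUSH 43 -> 43
PUSH -4 -> 43 -4
EQ      -> 0
PUSH 73 -> 0 73
POP     -> 0
LOAD 0  -> 0 1
ADD     -> 1
PUSH -3 -> 1 -3
GT      -> 1
STORE 1 -> (empty)
PUSH 8  -> 8
DUP     -> 8 8
DUP     -> 8 8 8
NEG     -> 8 8 -8
SWAP    -> 8 -8 8
MUL     -> 8 -64
PUSH 8  -> 8 -64 8
DUP     -> 8 -64 8 8
NEG     -> 8 -64 8 -8
ADD     -> 8 -64 0
MUL     -> 8 0
SUB     -> 8
PUSH 7  -> 8 7
SWAP    -> 7 8

1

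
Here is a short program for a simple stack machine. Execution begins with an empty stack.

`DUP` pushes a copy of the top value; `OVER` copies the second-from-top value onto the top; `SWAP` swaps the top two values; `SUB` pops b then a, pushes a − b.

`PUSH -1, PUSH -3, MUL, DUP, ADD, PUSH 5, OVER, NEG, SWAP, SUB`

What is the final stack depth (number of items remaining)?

PUSH -1 -> [-1]
PUSH -3 -> [-1, -3]
MUL     -> [3]
DUP     -> [3, 3]
ADD     -> [6]
PUSH 5  -> [6, 5]
OVER    -> [6, 5, 6]
NEG     -> [6, 5, -6]
SWAP    -> [6, -6, 5]
SUB     -> [6, -11]

2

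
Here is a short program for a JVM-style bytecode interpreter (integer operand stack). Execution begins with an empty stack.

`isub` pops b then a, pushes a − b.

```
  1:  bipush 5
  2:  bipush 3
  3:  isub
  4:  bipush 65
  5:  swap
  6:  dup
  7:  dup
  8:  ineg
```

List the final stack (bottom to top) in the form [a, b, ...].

[65, 2, 2, -2]

bipush 5  -> 5
bipush 3  -> 5 3
isub      -> 2
bipush 65 -> 2 65
swap      -> 65 2
dup       -> 65 2 2
dup       -> 65 2 2 2
ineg      -> 65 2 2 -2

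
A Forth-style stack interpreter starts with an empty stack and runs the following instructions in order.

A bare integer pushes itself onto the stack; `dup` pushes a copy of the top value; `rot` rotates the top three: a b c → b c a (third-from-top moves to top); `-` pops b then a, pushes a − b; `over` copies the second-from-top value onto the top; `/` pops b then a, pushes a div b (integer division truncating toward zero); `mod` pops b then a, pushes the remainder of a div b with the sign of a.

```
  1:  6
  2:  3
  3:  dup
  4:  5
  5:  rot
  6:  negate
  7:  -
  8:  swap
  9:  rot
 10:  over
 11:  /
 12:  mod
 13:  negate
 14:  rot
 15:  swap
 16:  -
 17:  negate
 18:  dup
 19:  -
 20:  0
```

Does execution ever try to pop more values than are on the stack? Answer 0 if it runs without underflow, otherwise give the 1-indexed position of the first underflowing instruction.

14

6      : [6]
3      : [6, 3]
dup    : [6, 3, 3]
5      : [6, 3, 3, 5]
rot    : [6, 3, 5, 3]
negate : [6, 3, 5, -3]
-      : [6, 3, 8]
swap   : [6, 8, 3]
rot    : [8, 3, 6]
over   : [8, 3, 6, 3]
/      : [8, 3, 2]
mod    : [8, 1]
negate : [8, -1]
rot  — needs 3 operands, stack has 2 → underflow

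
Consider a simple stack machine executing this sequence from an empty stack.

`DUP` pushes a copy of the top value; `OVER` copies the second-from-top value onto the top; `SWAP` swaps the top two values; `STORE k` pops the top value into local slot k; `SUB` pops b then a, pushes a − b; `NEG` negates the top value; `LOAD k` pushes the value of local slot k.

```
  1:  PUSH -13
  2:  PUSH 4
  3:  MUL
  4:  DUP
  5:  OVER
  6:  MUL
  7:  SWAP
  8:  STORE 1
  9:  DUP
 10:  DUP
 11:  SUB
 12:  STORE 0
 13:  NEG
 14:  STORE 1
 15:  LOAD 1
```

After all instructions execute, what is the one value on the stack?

-2704

PUSH -13 -> [-13]
PUSH 4   -> [-13, 4]
MUL      -> [-52]
DUP      -> [-52, -52]
OVER     -> [-52, -52, -52]
MUL      -> [-52, 2704]
SWAP     -> [2704, -52]
STORE 1  -> [2704]
DUP      -> [2704, 2704]
DUP      -> [2704, 2704, 2704]
SUB      -> [2704, 0]
STORE 0  -> [2704]
NEG      -> [-2704]
STORE 1  -> []
LOAD 1   -> [-2704]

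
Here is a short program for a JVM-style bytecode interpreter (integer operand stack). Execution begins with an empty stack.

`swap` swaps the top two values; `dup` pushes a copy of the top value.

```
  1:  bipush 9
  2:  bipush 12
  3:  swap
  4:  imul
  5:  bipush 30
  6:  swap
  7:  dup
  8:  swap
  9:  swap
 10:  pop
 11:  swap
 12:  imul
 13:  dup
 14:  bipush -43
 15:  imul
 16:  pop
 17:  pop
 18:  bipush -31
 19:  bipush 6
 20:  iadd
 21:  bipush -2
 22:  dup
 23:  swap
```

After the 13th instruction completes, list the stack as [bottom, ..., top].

[3240, 3240]

bipush 9   [9]
bipush 12  [9, 12]
swap       [12, 9]
imul       [108]
bipush 30  [108, 30]
swap       [30, 108]
dup        [30, 108, 108]
swap       [30, 108, 108]
swap       [30, 108, 108]
pop        [30, 108]
swap       [108, 30]
imul       [3240]
dup        [3240, 3240]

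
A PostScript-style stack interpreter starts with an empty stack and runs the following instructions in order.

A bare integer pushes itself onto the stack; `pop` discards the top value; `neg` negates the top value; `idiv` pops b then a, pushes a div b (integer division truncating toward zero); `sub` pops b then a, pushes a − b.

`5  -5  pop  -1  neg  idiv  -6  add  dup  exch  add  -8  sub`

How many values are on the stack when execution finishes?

1

5     5
-5    5 -5
pop   5
-1    5 -1
neg   5 1
idiv  5
-6    5 -6
add   -1
dup   -1 -1
exch  -1 -1
add   -2
-8    -2 -8
sub   6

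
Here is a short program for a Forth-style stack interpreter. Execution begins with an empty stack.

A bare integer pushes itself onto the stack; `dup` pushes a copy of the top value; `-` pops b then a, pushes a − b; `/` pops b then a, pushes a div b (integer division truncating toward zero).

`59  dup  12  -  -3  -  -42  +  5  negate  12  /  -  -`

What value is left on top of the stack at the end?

59     : 59
dup    : 59 59
12     : 59 59 12
-      : 59 47
-3     : 59 47 -3
-      : 59 50
-42    : 59 50 -42
+      : 59 8
5      : 59 8 5
negate : 59 8 -5
12     : 59 8 -5 12
/      : 59 8 0
-      : 59 8
-      : 51

51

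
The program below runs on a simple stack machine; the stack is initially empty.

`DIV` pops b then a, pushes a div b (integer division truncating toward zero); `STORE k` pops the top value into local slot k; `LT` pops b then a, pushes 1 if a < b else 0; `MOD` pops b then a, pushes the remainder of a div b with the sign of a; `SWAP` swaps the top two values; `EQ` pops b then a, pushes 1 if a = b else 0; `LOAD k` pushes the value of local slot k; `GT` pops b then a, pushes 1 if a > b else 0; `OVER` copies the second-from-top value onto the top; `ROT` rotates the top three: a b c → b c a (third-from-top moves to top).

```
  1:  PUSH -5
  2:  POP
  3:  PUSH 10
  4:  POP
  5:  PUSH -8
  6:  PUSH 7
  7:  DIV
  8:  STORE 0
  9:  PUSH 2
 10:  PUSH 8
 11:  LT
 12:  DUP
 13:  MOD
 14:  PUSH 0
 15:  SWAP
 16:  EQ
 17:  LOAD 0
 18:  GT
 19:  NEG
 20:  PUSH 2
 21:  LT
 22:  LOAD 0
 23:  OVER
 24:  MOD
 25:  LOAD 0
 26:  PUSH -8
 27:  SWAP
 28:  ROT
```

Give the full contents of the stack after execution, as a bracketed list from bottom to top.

[1, -8, -1, 0]

PUSH -5  -5
POP      (empty)
PUSH 10  10
POP      (empty)
PUSH -8  -8
PUSH 7   -8 7
DIV      -1
STORE 0  (empty)
PUSH 2   2
PUSH 8   2 8
LT       1
DUP      1 1
MOD      0
PUSH 0   0 0
SWAP     0 0
EQ       1
LOAD 0   1 -1
GT       1
NEG      -1
PUSH 2   -1 2
LT       1
LOAD 0   1 -1
OVER     1 -1 1
MOD      1 0
LOAD 0   1 0 -1
PUSH -8  1 0 -1 -8
SWAP     1 0 -8 -1
ROT      1 -8 -1 0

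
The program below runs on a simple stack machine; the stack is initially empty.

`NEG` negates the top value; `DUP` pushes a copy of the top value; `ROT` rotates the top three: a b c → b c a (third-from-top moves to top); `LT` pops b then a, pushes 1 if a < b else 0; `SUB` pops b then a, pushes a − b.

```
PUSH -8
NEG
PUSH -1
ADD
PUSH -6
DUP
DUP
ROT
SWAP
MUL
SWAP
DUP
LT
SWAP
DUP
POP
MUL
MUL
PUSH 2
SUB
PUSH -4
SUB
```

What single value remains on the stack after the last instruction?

PUSH -8 : [-8]
NEG     : [8]
PUSH -1 : [8, -1]
ADD     : [7]
PUSH -6 : [7, -6]
DUP     : [7, -6, -6]
DUP     : [7, -6, -6, -6]
ROT     : [7, -6, -6, -6]
SWAP    : [7, -6, -6, -6]
MUL     : [7, -6, 36]
SWAP    : [7, 36, -6]
DUP     : [7, 36, -6, -6]
LT      : [7, 36, 0]
SWAP    : [7, 0, 36]
DUP     : [7, 0, 36, 36]
POP     : [7, 0, 36]
MUL     : [7, 0]
MUL     : [0]
PUSH 2  : [0, 2]
SUB     : [-2]
PUSH -4 : [-2, -4]
SUB     : [2]

2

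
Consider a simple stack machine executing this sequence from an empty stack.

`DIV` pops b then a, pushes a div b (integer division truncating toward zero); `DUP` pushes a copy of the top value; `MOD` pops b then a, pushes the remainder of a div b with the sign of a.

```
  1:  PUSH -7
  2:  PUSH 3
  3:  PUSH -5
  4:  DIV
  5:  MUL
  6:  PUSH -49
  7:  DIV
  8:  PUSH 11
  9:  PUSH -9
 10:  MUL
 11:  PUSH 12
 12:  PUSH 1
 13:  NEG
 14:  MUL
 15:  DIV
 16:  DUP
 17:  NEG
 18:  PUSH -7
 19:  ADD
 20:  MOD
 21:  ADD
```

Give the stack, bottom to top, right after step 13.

[0, -99, 12, -1]

PUSH -7   -7
PUSH 3    -7 3
PUSH -5   -7 3 -5
DIV       -7 0
MUL       0
PUSH -49  0 -49
DIV       0
PUSH 11   0 11
PUSH -9   0 11 -9
MUL       0 -99
PUSH 12   0 -99 12
PUSH 1    0 -99 12 1
NEG       0 -99 12 -1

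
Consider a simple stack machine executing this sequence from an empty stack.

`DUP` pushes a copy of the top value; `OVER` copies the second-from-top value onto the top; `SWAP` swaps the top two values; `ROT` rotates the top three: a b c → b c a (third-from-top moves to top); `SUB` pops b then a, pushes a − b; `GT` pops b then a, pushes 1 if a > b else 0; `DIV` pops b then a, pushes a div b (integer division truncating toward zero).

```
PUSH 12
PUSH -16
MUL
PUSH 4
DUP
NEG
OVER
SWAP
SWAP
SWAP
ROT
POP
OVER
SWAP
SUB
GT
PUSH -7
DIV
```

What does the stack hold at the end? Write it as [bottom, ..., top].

PUSH 12  : 12
PUSH -16 : 12 -16
MUL      : -192
PUSH 4   : -192 4
DUP      : -192 4 4
NEG      : -192 4 -4
OVER     : -192 4 -4 4
SWAP     : -192 4 4 -4
SWAP     : -192 4 -4 4
SWAP     : -192 4 4 -4
ROT      : -192 4 -4 4
POP      : -192 4 -4
OVER     : -192 4 -4 4
SWAP     : -192 4 4 -4
SUB      : -192 4 8
GT       : -192 0
PUSH -7  : -192 0 -7
DIV      : -192 0

[-192, 0]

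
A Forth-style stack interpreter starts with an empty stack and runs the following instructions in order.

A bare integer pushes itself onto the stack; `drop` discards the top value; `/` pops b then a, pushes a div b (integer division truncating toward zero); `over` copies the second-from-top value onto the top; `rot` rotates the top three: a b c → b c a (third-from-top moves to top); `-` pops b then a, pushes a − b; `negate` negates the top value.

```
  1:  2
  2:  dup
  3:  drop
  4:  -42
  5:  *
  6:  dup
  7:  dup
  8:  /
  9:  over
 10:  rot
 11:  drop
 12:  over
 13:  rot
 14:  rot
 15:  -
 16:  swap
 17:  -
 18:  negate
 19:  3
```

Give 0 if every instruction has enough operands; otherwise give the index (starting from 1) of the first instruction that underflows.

2       [2]
dup     [2, 2]
drop    [2]
-42     [2, -42]
*       [-84]
dup     [-84, -84]
dup     [-84, -84, -84]
/       [-84, 1]
over    [-84, 1, -84]
rot     [1, -84, -84]
drop    [1, -84]
over    [1, -84, 1]
rot     [-84, 1, 1]
rot     [1, 1, -84]
-       [1, 85]
swap    [85, 1]
-       [84]
negate  [-84]
3       [-84, 3]

0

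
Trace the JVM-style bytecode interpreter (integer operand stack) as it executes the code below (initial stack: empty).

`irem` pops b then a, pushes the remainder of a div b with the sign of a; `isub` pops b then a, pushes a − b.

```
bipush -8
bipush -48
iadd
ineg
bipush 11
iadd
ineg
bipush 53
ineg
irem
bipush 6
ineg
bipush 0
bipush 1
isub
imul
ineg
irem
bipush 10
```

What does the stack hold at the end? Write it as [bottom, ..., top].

[-2, 10]

bipush -8  : -8
bipush -48 : -8 -48
iadd       : -56
ineg       : 56
bipush 11  : 56 11
iadd       : 67
ineg       : -67
bipush 53  : -67 53
ineg       : -67 -53
irem       : -14
bipush 6   : -14 6
ineg       : -14 -6
bipush 0   : -14 -6 0
bipush 1   : -14 -6 0 1
isub       : -14 -6 -1
imul       : -14 6
ineg       : -14 -6
irem       : -2
bipush 10  : -2 10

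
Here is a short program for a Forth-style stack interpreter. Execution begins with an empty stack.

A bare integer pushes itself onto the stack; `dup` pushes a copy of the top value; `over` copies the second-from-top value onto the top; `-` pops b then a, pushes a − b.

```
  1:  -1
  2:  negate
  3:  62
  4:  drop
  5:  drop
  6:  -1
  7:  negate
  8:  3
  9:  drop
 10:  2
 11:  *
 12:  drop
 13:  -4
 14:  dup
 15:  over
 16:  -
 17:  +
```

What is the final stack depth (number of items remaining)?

-1     -> [-1]
negate -> [1]
62     -> [1, 62]
drop   -> [1]
drop   -> []
-1     -> [-1]
negate -> [1]
3      -> [1, 3]
drop   -> [1]
2      -> [1, 2]
*      -> [2]
drop   -> []
-4     -> [-4]
dup    -> [-4, -4]
over   -> [-4, -4, -4]
-      -> [-4, 0]
+      -> [-4]

1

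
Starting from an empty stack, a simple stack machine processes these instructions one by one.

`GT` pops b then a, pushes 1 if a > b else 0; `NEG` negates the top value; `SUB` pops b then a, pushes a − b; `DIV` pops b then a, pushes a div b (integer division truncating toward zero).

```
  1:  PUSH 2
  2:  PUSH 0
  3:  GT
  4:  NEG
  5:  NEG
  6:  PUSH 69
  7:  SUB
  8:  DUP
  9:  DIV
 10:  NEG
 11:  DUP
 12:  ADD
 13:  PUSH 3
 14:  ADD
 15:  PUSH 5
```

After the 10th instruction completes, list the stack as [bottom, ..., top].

[-1]

PUSH 2  -> [2]
PUSH 0  -> [2, 0]
GT      -> [1]
NEG     -> [-1]
NEG     -> [1]
PUSH 69 -> [1, 69]
SUB     -> [-68]
DUP     -> [-68, -68]
DIV     -> [1]
NEG     -> [-1]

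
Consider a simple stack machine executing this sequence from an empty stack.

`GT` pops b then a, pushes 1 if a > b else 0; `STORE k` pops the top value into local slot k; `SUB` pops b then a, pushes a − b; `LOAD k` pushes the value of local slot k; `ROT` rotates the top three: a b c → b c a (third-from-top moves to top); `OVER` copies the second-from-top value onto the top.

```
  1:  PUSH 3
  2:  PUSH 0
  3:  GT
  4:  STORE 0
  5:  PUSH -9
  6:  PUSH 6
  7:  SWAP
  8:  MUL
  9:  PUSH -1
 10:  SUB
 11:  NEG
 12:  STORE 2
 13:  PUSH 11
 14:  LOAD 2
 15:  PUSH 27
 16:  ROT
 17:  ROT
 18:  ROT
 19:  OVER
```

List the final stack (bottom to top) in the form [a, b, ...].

[11, 53, 27, 53]

PUSH 3  : 3
PUSH 0  : 3 0
GT      : 1
STORE 0 : (empty)
PUSH -9 : -9
PUSH 6  : -9 6
SWAP    : 6 -9
MUL     : -54
PUSH -1 : -54 -1
SUB     : -53
NEG     : 53
STORE 2 : (empty)
PUSH 11 : 11
LOAD 2  : 11 53
PUSH 27 : 11 53 27
ROT     : 53 27 11
ROT     : 27 11 53
ROT     : 11 53 27
OVER    : 11 53 27 53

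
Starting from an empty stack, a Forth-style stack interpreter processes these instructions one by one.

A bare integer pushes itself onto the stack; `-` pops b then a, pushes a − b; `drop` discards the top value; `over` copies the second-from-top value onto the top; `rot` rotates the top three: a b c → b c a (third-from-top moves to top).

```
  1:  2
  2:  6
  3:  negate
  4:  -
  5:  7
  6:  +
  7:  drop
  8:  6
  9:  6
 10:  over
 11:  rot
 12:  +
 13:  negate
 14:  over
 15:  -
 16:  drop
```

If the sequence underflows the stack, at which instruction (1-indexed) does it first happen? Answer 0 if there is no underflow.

2       [2]
6       [2, 6]
negate  [2, -6]
-       [8]
7       [8, 7]
+       [15]
drop    []
6       [6]
6       [6, 6]
over    [6, 6, 6]
rot     [6, 6, 6]
+       [6, 12]
negate  [6, -12]
over    [6, -12, 6]
-       [6, -18]
drop    [6]

0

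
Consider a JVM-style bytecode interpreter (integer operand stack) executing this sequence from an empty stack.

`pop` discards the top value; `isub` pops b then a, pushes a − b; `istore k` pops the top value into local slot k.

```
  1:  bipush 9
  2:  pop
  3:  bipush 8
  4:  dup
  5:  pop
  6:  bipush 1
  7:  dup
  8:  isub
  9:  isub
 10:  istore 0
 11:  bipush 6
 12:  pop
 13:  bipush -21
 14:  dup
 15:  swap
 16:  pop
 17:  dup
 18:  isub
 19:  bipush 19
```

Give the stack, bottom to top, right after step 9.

[8]

bipush 9 → 9
pop      → (empty)
bipush 8 → 8
dup      → 8 8
pop      → 8
bipush 1 → 8 1
dup      → 8 1 1
isub     → 8 0
isub     → 8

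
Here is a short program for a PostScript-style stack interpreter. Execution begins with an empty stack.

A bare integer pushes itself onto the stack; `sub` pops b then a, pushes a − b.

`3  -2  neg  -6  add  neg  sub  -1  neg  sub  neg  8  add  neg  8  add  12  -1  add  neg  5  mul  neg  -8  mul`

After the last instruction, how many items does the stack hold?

3    [3]
-2   [3, -2]
neg  [3, 2]
-6   [3, 2, -6]
add  [3, -4]
neg  [3, 4]
sub  [-1]
-1   [-1, -1]
neg  [-1, 1]
sub  [-2]
neg  [2]
8    [2, 8]
add  [10]
neg  [-10]
8    [-10, 8]
add  [-2]
12   [-2, 12]
-1   [-2, 12, -1]
add  [-2, 11]
neg  [-2, -11]
5    [-2, -11, 5]
mul  [-2, -55]
neg  [-2, 55]
-8   [-2, 55, -8]
mul  [-2, -440]

2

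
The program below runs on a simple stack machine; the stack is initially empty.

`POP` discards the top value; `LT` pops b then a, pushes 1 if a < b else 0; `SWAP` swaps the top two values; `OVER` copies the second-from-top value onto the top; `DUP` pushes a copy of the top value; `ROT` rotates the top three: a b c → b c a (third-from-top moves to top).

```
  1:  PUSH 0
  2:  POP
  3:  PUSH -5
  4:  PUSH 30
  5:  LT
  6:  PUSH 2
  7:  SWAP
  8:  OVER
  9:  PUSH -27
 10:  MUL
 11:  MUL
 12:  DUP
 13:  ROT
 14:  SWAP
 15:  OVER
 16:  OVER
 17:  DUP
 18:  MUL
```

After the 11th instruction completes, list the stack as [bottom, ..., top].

[2, -54]

PUSH 0   → 0
POP      → (empty)
PUSH -5  → -5
PUSH 30  → -5 30
LT       → 1
PUSH 2   → 1 2
SWAP     → 2 1
OVER     → 2 1 2
PUSH -27 → 2 1 2 -27
MUL      → 2 1 -54
MUL      → 2 -54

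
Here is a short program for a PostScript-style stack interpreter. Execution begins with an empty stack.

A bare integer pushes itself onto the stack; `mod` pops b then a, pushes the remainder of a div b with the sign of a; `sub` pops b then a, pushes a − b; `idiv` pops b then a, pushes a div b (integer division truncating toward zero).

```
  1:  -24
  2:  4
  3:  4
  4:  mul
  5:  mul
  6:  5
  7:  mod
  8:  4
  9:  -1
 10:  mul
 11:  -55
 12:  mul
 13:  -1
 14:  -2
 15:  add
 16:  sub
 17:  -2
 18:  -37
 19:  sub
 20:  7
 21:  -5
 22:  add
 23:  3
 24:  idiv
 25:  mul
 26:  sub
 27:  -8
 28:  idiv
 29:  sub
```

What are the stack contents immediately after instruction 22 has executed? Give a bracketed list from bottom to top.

[-4, 223, 35, 2]

-24 -> -24
4   -> -24 4
4   -> -24 4 4
mul -> -24 16
mul -> -384
5   -> -384 5
mod -> -4
4   -> -4 4
-1  -> -4 4 -1
mul -> -4 -4
-55 -> -4 -4 -55
mul -> -4 220
-1  -> -4 220 -1
-2  -> -4 220 -1 -2
add -> -4 220 -3
sub -> -4 223
-2  -> -4 223 -2
-37 -> -4 223 -2 -37
sub -> -4 223 35
7   -> -4 223 35 7
-5  -> -4 223 35 7 -5
add -> -4 223 35 2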